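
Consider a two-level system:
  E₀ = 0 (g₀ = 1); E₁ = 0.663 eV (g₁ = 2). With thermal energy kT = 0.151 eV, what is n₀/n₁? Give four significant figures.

40.35

n₀/n₁ = (g₀/g₁) exp[−(E₀−E₁)/kT] = (1/2) × exp(−(-0.663 eV)/(0.151 eV)) = (1/2) × exp(4.39073) = 40.35.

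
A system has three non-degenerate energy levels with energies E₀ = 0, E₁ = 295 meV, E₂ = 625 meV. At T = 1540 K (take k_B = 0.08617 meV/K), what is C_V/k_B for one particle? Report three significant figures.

k_BT = 0.08617 × 1540 K = 132.70 meV.
Eᵢ/kT = 0, 2.2231, 4.7099.
Z = Σ e^(−Eᵢ/kT) = e^(−0) + e^(−2.2231) + e^(−4.7099) = 1.0000 + 0.10827 + 0.0090057 = 1.1173.
⟨E⟩ = 33.624 meV, ⟨E²⟩ = 11582 meV².
C_V/k_B = (⟨E²⟩ − ⟨E⟩²)/(kT)² = (11582 − 1130.6)/17609 = 0.594.

0.594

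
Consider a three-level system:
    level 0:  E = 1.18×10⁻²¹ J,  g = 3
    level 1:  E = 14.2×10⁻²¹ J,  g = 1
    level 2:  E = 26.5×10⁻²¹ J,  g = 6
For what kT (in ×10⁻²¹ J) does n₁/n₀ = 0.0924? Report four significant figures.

10.15 ×10⁻²¹ J

n₁/n₀ = (g₁/g₀) exp[−(E₁−E₀)/kT] = 0.0924.
⇒ (E₁−E₀)/kT = ln((1/3)/0.0924) = ln(3.60750) = 1.28302.
kT = 13.02 ×10⁻²¹ J / 1.28302 = 10.15 ×10⁻²¹ J.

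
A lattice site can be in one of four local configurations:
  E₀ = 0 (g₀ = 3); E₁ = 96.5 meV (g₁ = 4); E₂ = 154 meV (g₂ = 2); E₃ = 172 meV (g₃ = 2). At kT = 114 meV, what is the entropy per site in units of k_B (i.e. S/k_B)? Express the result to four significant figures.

2.233

Eᵢ/kT = 0, 0.846491, 1.35088, 1.50877.
Z = Σ gᵢe^(−Eᵢ/kT) = 3·e^(−0) + 4·e^(−0.846491) + 2·e^(−1.35088) + 2·e^(−1.50877) = 3.00000 + 1.71567 + 0.518024 + 0.442364 = 5.67606.
⟨E⟩ = Σ EᵢPᵢ = 56.6281 meV.
S/k_B = ln Z + ⟨E⟩/kT = ln(5.67606) + 56.6281/114 = 1.73626 + 0.496738 = 2.233.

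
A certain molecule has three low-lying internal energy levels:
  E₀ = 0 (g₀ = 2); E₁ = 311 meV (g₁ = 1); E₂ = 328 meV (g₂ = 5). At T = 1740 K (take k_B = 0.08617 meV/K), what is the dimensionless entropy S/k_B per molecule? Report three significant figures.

k_BT = 0.08617 × 1740 K = 149.94 meV.
Eᵢ/kT = 0, 2.0742, 2.1875.
Z = Σ gᵢe^(−Eᵢ/kT) = 2·e^(−0) + 1·e^(−2.0742) + 5·e^(−2.1875) = 2.0000 + 0.12566 + 0.56098 = 2.6866.
⟨E⟩ = Σ EᵢPᵢ = 83.035 meV.
S/k_B = ln Z + ⟨E⟩/kT = ln(2.6866) + 83.035/149.94 = 0.98828 + 0.55379 = 1.54.

1.54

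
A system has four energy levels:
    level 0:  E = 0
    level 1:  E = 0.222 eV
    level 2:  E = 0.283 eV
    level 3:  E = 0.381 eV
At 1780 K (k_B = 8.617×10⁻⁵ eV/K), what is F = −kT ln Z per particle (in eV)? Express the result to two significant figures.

-0.060 eV

k_BT = 8.617×10⁻⁵ × 1780 K = 0.1534 eV.
Eᵢ/kT = 0, 1.447, 1.845, 2.484.
Z = Σ e^(−Eᵢ/kT) = e^(−0) + e^(−1.447) + e^(−1.845) + e^(−2.484) = 1.000 + 0.2353 + 0.1580 + 0.08341 = 1.477.
F = −kT ln Z = −0.1534 × ln(1.477) = −0.1534 × 0.3900 = -0.060 eV.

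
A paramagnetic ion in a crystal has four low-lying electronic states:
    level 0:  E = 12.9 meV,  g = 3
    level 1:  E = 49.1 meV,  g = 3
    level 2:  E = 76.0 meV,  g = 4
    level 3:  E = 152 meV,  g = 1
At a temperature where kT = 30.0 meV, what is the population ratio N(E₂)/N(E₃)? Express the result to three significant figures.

50.4

n₂/n₃ = (g₂/g₃) exp[−(E₂−E₃)/kT] = (4/1) × exp(−(-76.0 meV)/(30.0 meV)) = (4/1) × exp(2.5333) = 50.4.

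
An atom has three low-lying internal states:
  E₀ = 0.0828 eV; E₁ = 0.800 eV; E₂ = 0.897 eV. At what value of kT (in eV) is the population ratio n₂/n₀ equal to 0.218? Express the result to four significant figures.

n₂/n₀ = exp[−(E₂−E₀)/kT] = 0.218.
⇒ (E₂−E₀)/kT = ln(1/0.218) = ln(4.58716) = 1.52326.
kT = 0.8142 eV / 1.52326 = 0.5345 eV.

0.5345 eV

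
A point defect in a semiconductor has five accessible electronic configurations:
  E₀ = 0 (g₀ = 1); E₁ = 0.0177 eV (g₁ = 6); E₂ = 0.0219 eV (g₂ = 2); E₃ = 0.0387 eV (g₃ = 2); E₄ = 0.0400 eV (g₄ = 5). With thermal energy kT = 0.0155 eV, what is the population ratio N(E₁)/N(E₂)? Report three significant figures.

3.93

n₁/n₂ = (g₁/g₂) exp[−(E₁−E₂)/kT] = (6/2) × exp(−(-0.0042 eV)/(0.0155 eV)) = (6/2) × exp(0.27097) = 3.93.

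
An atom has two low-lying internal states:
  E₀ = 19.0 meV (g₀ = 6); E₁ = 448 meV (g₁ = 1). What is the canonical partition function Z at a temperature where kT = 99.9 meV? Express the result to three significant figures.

Z = 4.97

Eᵢ/kT = 0.19019, 4.4845.
Z = Σ gᵢe^(−Eᵢ/kT) = 6·e^(−0.19019) + 1·e^(−4.4845) = 4.9608 + 0.011283 = 4.9721.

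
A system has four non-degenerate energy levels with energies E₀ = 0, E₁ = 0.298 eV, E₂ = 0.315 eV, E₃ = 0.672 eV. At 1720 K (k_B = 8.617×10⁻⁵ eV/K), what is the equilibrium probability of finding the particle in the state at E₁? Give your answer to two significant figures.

k_BT = 8.617×10⁻⁵ × 1720 K = 0.1482 eV.
Eᵢ/kT = 0, 2.011, 2.126, 4.534.
Z = Σ e^(−Eᵢ/kT) = e^(−0) + e^(−2.011) + e^(−2.126) + e^(−4.534) = 1.000 + 0.1339 + 0.1193 + 0.01074 = 1.264.
P₁ = e^(−E₁/kT) / Z = 0.1339/1.264 = 0.11.

0.11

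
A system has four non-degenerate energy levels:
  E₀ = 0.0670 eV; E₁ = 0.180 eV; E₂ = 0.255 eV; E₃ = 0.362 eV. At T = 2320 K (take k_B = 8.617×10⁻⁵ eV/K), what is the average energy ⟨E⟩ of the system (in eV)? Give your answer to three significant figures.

0.161 eV

k_BT = 8.617×10⁻⁵ × 2320 K = 0.19991 eV.
Eᵢ/kT = 0.33515, 0.90041, 1.2756, 1.8108.
Z = Σ e^(−Eᵢ/kT) = e^(−0.33515) + e^(−0.90041) + e^(−1.2756) + e^(−1.8108) = 0.71523 + 0.40640 + 0.27926 + 0.16352 = 1.5644.
⟨E⟩ = Σ Eᵢ e^(−Eᵢ/kT) / Z = (0.0670·0.71523 + 0.180·0.40640 + 0.255·0.27926 + 0.362·0.16352) / 1.5644 = 0.161 eV.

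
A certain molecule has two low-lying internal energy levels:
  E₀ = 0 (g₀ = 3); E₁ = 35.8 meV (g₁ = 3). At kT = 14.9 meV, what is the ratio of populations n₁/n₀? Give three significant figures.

n₁/n₀ = (g₁/g₀) exp[−(E₁−E₀)/kT] = (3/3) × exp(−(35.8 meV)/(14.9 meV)) = (3/3) × exp(-2.4027) = 0.0905.

0.0905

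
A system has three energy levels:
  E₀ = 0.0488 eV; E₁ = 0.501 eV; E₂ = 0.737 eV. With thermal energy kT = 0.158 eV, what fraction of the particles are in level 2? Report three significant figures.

Eᵢ/kT = 0.30886, 3.1709, 4.6646.
Z = Σ e^(−Eᵢ/kT) = e^(−0.30886) + e^(−3.1709) + e^(−4.6646) = 0.73428 + 0.041966 + 0.0094230 = 0.78567.
P₂ = e^(−E₂/kT) / Z = 0.0094230/0.78567 = 0.0120.

0.0120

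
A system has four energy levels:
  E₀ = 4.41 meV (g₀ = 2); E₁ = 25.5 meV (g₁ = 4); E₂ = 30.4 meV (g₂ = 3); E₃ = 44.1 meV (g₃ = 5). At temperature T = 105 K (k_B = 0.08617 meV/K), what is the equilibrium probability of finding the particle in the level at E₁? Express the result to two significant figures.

k_BT = 0.08617 × 105 K = 9.048 meV.
Eᵢ/kT = 0.4874, 2.818, 3.360, 4.874.
Z = Σ gᵢe^(−Eᵢ/kT) = 2·e^(−0.4874) + 4·e^(−2.818) + 3·e^(−3.360) + 5·e^(−4.874) = 1.228 + 0.2389 + 0.1042 + 0.03821 = 1.609.
P₁ = g₁ e^(−E₁/kT) / Z = 0.2389/1.609 = 0.15.

0.15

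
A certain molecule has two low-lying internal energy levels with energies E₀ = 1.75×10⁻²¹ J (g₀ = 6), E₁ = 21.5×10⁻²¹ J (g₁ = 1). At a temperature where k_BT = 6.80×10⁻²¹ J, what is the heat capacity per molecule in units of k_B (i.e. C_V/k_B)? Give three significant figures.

0.0756

Eᵢ/kT = 0.25735, 3.1618.
Z = Σ gᵢe^(−Eᵢ/kT) = 6·e^(−0.25735) + 1·e^(−3.1618) = 4.6386 + 0.042349 = 4.6809.
⟨E⟩ = 1.9287, ⟨E²⟩ = 7.2169.
C_V/k_B = (⟨E²⟩ − ⟨E⟩²)/(kT)² = (7.2169 − 3.7199)/46.240 = 0.0756.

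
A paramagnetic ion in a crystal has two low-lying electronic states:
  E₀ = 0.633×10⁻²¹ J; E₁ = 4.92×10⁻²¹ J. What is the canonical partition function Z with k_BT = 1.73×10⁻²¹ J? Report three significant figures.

Eᵢ/kT = 0.36590, 2.8439.
Z = Σ e^(−Eᵢ/kT) = e^(−0.36590) + e^(−2.8439) = 0.69357 + 0.058198 = 0.75177.

Z = 0.752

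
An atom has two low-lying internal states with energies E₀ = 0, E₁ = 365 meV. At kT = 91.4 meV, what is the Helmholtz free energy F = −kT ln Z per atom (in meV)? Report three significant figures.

-1.67 meV

Eᵢ/kT = 0, 3.9934.
Z = Σ e^(−Eᵢ/kT) = e^(−0) + e^(−3.9934) = 1.0000 + 0.018437 = 1.0184.
F = −kT ln Z = −91.4 × ln(1.0184) = −91.4 × 0.018233 = -1.67 meV.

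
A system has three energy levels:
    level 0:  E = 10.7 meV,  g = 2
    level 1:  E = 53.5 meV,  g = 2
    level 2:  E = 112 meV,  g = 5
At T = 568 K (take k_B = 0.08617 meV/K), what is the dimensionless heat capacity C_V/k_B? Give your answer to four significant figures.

k_BT = 0.08617 × 568 K = 48.9446 meV.
Eᵢ/kT = 0.218615, 1.09307, 2.28830.
Z = Σ gᵢe^(−Eᵢ/kT) = 2·e^(−0.218615) + 2·e^(−1.09307) + 5·e^(−2.28830) = 1.60726 + 0.670372 + 0.507194 = 2.78483.
⟨E⟩ = 39.4524 meV, ⟨E²⟩ = 3039.69 meV².
C_V/k_B = (⟨E²⟩ − ⟨E⟩²)/(kT)² = (3039.69 − 1556.49)/2395.57 = 0.6191.

0.6191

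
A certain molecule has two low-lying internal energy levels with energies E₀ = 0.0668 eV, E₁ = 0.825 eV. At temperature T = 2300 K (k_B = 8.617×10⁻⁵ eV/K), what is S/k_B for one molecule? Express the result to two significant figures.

k_BT = 8.617×10⁻⁵ × 2300 K = 0.1982 eV.
Eᵢ/kT = 0.3370, 4.162.
Z = Σ e^(−Eᵢ/kT) = e^(−0.3370) + e^(−4.162) = 0.7139 + 0.01558 = 0.7295.
⟨E⟩ = Σ EᵢPᵢ = 0.08299 eV.
S/k_B = ln Z + ⟨E⟩/kT = ln(0.7295) + 0.08299/0.1982 = -0.3154 + 0.4187 = 0.10.

0.10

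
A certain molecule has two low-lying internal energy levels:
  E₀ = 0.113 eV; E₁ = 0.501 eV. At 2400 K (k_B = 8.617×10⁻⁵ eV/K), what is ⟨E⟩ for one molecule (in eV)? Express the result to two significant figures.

0.16 eV

k_BT = 8.617×10⁻⁵ × 2400 K = 0.2068 eV.
Eᵢ/kT = 0.5464, 2.423.
Z = Σ e^(−Eᵢ/kT) = e^(−0.5464) + e^(−2.423) = 0.5790 + 0.08866 = 0.6677.
⟨E⟩ = Σ Eᵢ e^(−Eᵢ/kT) / Z = (0.113·0.5790 + 0.501·0.08866) / 0.6677 = 0.16 eV.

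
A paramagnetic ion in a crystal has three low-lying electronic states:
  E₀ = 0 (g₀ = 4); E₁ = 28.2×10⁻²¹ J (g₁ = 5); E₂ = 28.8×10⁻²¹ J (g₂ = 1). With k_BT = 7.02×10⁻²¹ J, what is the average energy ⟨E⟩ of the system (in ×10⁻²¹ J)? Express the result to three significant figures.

0.734 ×10⁻²¹ J

Eᵢ/kT = 0, 4.0171, 4.1026.
Z = Σ gᵢe^(−Eᵢ/kT) = 4·e^(−0) + 5·e^(−4.0171) + 1·e^(−4.1026) = 4.0000 + 0.090026 + 0.016530 = 4.1066.
⟨E⟩ = Σ Eᵢ gᵢe^(−Eᵢ/kT) / Z = (0·4.0000 + 28.2·0.090026 + 28.8·0.016530) / 4.1066 = 0.734 ×10⁻²¹ J.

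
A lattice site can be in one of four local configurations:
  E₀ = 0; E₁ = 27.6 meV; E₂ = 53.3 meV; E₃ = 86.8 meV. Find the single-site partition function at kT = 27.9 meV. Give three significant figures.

Eᵢ/kT = 0, 0.98925, 1.9104, 3.1111.
Z = Σ e^(−Eᵢ/kT) = e^(−0) + e^(−0.98925) + e^(−1.9104) + e^(−3.1111) = 1.0000 + 0.37186 + 0.14802 + 0.044552 = 1.5644.

Z = 1.56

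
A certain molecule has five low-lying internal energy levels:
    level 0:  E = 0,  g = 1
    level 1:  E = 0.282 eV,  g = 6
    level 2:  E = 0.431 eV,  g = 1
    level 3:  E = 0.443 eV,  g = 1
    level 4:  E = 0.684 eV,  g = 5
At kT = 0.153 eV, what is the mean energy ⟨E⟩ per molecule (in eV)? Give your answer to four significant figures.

0.1683 eV

Eᵢ/kT = 0, 1.84314, 2.81699, 2.89542, 4.47059.
Z = Σ gᵢe^(−Eᵢ/kT) = 1·e^(−0) + 6·e^(−1.84314) + 1·e^(−2.81699) + 1·e^(−2.89542) + 5·e^(−4.47059) = 1.00000 + 0.949917 + 0.0597856 + 0.0552758 + 0.0572028 = 2.12218.
⟨E⟩ = Σ Eᵢ gᵢe^(−Eᵢ/kT) / Z = (0·1.00000 + 0.282·0.949917 + 0.431·0.0597856 + 0.443·0.0552758 + 0.684·0.0572028) / 2.12218 = 0.1683 eV.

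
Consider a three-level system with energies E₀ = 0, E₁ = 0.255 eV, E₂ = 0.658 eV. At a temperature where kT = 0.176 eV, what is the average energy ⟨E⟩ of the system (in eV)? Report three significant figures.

Eᵢ/kT = 0, 1.4489, 3.7386.
Z = Σ e^(−Eᵢ/kT) = e^(−0) + e^(−1.4489) + e^(−3.7386) = 1.0000 + 0.23483 + 0.023787 = 1.2586.
⟨E⟩ = Σ Eᵢ e^(−Eᵢ/kT) / Z = (0·1.0000 + 0.255·0.23483 + 0.658·0.023787) / 1.2586 = 0.0600 eV.

0.0600 eV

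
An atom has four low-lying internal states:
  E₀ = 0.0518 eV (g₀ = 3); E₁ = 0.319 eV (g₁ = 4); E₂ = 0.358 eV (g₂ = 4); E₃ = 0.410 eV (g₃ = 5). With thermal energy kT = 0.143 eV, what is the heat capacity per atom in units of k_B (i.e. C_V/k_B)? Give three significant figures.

1.03

Eᵢ/kT = 0.36224, 2.2308, 2.5035, 2.8671.
Z = Σ gᵢe^(−Eᵢ/kT) = 3·e^(−0.36224) + 4·e^(−2.2308) + 4·e^(−2.5035) + 5·e^(−2.8671) = 2.0883 + 0.42977 + 0.32719 + 0.28432 = 3.1296.
⟨E⟩ = 0.15305 eV, ⟨E²⟩ = 0.044436 eV².
C_V/k_B = (⟨E²⟩ − ⟨E⟩²)/(kT)² = (0.044436 − 0.023424)/0.020449 = 1.03.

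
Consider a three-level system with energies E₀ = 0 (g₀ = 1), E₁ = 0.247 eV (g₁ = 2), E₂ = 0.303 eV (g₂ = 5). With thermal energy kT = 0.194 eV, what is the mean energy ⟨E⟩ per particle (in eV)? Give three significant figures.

Eᵢ/kT = 0, 1.2732, 1.5619.
Z = Σ gᵢe^(−Eᵢ/kT) = 1·e^(−0) + 2·e^(−1.2732) + 5·e^(−1.5619) = 1.0000 + 0.55987 + 1.0487 = 2.6086.
⟨E⟩ = Σ Eᵢ gᵢe^(−Eᵢ/kT) / Z = (0·1.0000 + 0.247·0.55987 + 0.303·1.0487) / 2.6086 = 0.175 eV.

0.175 eV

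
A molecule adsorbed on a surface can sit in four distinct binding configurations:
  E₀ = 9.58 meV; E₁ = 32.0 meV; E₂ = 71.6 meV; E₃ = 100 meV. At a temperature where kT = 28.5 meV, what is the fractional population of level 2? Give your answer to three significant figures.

Eᵢ/kT = 0.33614, 1.1228, 2.5123, 3.5088.
Z = Σ e^(−Eᵢ/kT) = e^(−0.33614) + e^(−1.1228) + e^(−2.5123) + e^(−3.5088) = 0.71452 + 0.32537 + 0.081082 + 0.029933 = 1.1509.
P₂ = e^(−E₂/kT) / Z = 0.081082/1.1509 = 0.0705.

0.0705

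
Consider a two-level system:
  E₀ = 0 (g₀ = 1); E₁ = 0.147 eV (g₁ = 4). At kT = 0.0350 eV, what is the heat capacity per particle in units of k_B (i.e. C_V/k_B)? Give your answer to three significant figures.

0.942

Eᵢ/kT = 0, 4.2000.
Z = Σ gᵢe^(−Eᵢ/kT) = 1·e^(−0) + 4·e^(−4.2000) = 1.0000 + 0.059982 = 1.0600.
⟨E⟩ = 0.0083183 eV, ⟨E²⟩ = 0.0012228 eV².
C_V/k_B = (⟨E²⟩ − ⟨E⟩²)/(kT)² = (0.0012228 − 0.000069194)/0.0012250 = 0.942.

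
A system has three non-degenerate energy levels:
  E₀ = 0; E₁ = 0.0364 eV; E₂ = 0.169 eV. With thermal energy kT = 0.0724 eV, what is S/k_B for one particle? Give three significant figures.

Eᵢ/kT = 0, 0.50276, 2.3343.
Z = Σ e^(−Eᵢ/kT) = e^(−0) + e^(−0.50276) + e^(−2.3343) = 1.0000 + 0.60486 + 0.096878 = 1.7017.
⟨E⟩ = Σ EᵢPᵢ = 0.022559 eV.
S/k_B = ln Z + ⟨E⟩/kT = ln(1.7017) + 0.022559/0.0724 = 0.53163 + 0.31159 = 0.843.

0.843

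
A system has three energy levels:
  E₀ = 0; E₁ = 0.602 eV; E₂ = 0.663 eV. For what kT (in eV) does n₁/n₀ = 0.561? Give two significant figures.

n₁/n₀ = exp[−(E₁−E₀)/kT] = 0.561.
⇒ (E₁−E₀)/kT = ln(1/0.561) = ln(1.783) = 0.5783.
kT = 0.602 eV / 0.5783 = 1.0 eV.

1.0 eV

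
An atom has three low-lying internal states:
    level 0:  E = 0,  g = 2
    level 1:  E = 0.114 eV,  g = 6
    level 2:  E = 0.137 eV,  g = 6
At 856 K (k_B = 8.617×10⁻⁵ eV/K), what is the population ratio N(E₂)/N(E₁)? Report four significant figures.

0.7321

k_BT = 8.617×10⁻⁵ × 856 K = 0.0737615 eV.
n₂/n₁ = (g₂/g₁) exp[−(E₂−E₁)/kT] = (6/6) × exp(−(0.023 eV)/(0.0737615 eV)) = (6/6) × exp(-0.311816) = 0.7321.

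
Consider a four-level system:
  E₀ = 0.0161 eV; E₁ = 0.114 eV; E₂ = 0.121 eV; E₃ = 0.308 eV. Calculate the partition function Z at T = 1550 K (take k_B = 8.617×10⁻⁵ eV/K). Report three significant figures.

k_BT = 8.617×10⁻⁵ × 1550 K = 0.13356 eV.
Eᵢ/kT = 0.12055, 0.85355, 0.90596, 2.3061.
Z = Σ e^(−Eᵢ/kT) = e^(−0.12055) + e^(−0.85355) + e^(−0.90596) + e^(−2.3061) = 0.88643 + 0.42590 + 0.40415 + 0.099649 = 1.8161.

Z = 1.82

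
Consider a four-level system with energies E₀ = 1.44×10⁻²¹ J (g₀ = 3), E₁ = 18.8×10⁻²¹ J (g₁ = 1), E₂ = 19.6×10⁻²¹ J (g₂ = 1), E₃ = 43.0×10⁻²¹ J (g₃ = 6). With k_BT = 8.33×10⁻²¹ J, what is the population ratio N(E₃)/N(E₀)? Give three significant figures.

0.0136

n₃/n₀ = (g₃/g₀) exp[−(E₃−E₀)/kT] = (6/3) × exp(−(41.56 ×10⁻²¹ J)/(8.33 ×10⁻²¹ J)) = (6/3) × exp(-4.9892) = 0.0136.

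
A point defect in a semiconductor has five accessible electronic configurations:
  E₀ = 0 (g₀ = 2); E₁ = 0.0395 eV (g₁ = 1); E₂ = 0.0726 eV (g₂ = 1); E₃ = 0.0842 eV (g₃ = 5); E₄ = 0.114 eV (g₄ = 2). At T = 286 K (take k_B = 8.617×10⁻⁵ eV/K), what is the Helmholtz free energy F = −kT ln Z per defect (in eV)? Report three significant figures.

-0.0220 eV

k_BT = 8.617×10⁻⁵ × 286 K = 0.024645 eV.
Eᵢ/kT = 0, 1.6028, 2.9458, 3.4165, 4.6257.
Z = Σ gᵢe^(−Eᵢ/kT) = 2·e^(−0) + 1·e^(−1.6028) + 1·e^(−2.9458) + 5·e^(−3.4165) + 2·e^(−4.6257) = 2.0000 + 0.20133 + 0.052560 + 0.16414 + 0.019594 = 2.4376.
F = −kT ln Z = −0.024645 × ln(2.4376) = −0.024645 × 0.89101 = -0.0220 eV.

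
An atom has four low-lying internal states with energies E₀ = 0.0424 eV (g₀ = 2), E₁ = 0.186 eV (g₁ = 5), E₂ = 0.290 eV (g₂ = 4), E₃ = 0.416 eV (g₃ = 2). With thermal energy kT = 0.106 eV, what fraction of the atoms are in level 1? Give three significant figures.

0.345

Eᵢ/kT = 0.40000, 1.7547, 2.7358, 3.9245.
Z = Σ gᵢe^(−Eᵢ/kT) = 2·e^(−0.40000) + 5·e^(−1.7547) + 4·e^(−2.7358) + 2·e^(−3.9245) = 1.3406 + 0.86480 + 0.25937 + 0.039504 = 2.5043.
P₁ = g₁ e^(−E₁/kT) / Z = 0.86480/2.5043 = 0.345.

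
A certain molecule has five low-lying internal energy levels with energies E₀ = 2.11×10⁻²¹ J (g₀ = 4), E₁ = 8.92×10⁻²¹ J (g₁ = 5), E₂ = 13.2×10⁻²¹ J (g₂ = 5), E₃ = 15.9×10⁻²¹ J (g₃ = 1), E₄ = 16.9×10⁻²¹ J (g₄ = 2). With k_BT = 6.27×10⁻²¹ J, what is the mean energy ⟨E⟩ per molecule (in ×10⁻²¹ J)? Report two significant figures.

Eᵢ/kT = 0.3365, 1.423, 2.105, 2.536, 2.695.
Z = Σ gᵢe^(−Eᵢ/kT) = 4·e^(−0.3365) + 5·e^(−1.423) + 5·e^(−2.105) + 1·e^(−2.536) + 2·e^(−2.695) = 2.857 + 1.205 + 0.6092 + 0.07918 + 0.1351 = 4.885.
⟨E⟩ = Σ Eᵢ gᵢe^(−Eᵢ/kT) / Z = (2.11·2.857 + 8.92·1.205 + 13.2·0.6092 + 15.9·0.07918 + 16.9·0.1351) / 4.885 = 5.8 ×10⁻²¹ J.

5.8 ×10⁻²¹ J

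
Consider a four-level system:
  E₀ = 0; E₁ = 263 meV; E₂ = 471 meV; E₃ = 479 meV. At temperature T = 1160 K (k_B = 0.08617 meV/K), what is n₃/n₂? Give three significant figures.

k_BT = 0.08617 × 1160 K = 99.957 meV.
n₃/n₂ = exp[−(E₃−E₂)/kT] = exp(−(8 meV)/(99.957 meV)) = exp(-0.080034) = 0.923.

0.923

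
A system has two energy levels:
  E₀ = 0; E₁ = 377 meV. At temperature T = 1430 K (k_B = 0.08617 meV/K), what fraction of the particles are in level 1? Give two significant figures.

0.045

k_BT = 0.08617 × 1430 K = 123.2 meV.
Eᵢ/kT = 0, 3.060.
Z = Σ e^(−Eᵢ/kT) = e^(−0) + e^(−3.060) = 1.000 + 0.04689 = 1.047.
P₁ = e^(−E₁/kT) / Z = 0.04689/1.047 = 0.045.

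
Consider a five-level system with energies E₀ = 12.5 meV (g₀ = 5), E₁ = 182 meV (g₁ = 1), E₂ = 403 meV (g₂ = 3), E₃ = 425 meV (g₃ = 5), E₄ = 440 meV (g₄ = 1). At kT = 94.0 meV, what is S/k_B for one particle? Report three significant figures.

1.82

Eᵢ/kT = 0.13298, 1.9362, 4.2872, 4.5213, 4.6809.
Z = Σ gᵢe^(−Eᵢ/kT) = 5·e^(−0.13298) + 1·e^(−1.9362) + 3·e^(−4.2872) + 5·e^(−4.5213) + 1·e^(−4.6809) = 4.3774 + 0.14425 + 0.041230 + 0.054374 + 0.0092707 = 4.6265.
⟨E⟩ = Σ EᵢPᵢ = 26.970 meV.
S/k_B = ln Z + ⟨E⟩/kT = ln(4.6265) + 26.970/94.0 = 1.5318 + 0.28691 = 1.82.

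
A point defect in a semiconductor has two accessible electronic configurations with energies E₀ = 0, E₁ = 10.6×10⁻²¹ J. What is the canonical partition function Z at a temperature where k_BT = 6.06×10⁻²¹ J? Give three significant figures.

Eᵢ/kT = 0, 1.7492.
Z = Σ e^(−Eᵢ/kT) = e^(−0) + e^(−1.7492) = 1.0000 + 0.17391 = 1.1739.

Z = 1.17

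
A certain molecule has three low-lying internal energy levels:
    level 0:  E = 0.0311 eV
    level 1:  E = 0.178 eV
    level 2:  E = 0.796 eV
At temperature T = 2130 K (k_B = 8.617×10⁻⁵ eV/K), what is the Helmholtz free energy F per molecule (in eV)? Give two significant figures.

k_BT = 8.617×10⁻⁵ × 2130 K = 0.1835 eV.
Eᵢ/kT = 0.1695, 0.9700, 4.338.
Z = Σ e^(−Eᵢ/kT) = e^(−0.1695) + e^(−0.9700) + e^(−4.338) = 0.8441 + 0.3791 + 0.01306 = 1.236.
F = −kT ln Z = −0.1835 × ln(1.236) = −0.1835 × 0.2119 = -0.039 eV.

-0.039 eV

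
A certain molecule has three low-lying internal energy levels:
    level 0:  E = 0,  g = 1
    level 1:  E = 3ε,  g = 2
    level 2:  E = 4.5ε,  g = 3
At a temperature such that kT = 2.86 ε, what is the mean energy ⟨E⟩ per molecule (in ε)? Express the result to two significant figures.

2.1 ε

Eᵢ/kT = 0, 1.049, 1.573.
Z = Σ gᵢe^(−Eᵢ/kT) = 1·e^(−0) + 2·e^(−1.049) + 3·e^(−1.573) = 1.000 + 0.7006 + 0.6223 = 2.323.
⟨E⟩ = Σ Eᵢ gᵢe^(−Eᵢ/kT) / Z = (0·1.000 + 3·0.7006 + 4.5·0.6223) / 2.323 = 2.1 ε.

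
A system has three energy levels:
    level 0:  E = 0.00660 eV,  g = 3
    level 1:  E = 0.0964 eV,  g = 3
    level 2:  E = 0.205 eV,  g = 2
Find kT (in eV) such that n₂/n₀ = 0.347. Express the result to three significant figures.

n₂/n₀ = (g₂/g₀) exp[−(E₂−E₀)/kT] = 0.347.
⇒ (E₂−E₀)/kT = ln((2/3)/0.347) = ln(1.9212) = 0.65295.
kT = 0.19840 eV / 0.65295 = 0.304 eV.

0.304 eV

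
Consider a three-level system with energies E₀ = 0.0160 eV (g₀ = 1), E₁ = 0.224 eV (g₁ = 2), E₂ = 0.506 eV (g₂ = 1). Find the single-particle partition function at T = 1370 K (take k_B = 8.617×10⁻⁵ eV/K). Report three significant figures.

Z = 1.19

k_BT = 8.617×10⁻⁵ × 1370 K = 0.11805 eV.
Eᵢ/kT = 0.13554, 1.8975, 4.2863.
Z = Σ gᵢe^(−Eᵢ/kT) = 1·e^(−0.13554) + 2·e^(−1.8975) + 1·e^(−4.2863) = 0.87324 + 0.29989 + 0.013756 = 1.1869.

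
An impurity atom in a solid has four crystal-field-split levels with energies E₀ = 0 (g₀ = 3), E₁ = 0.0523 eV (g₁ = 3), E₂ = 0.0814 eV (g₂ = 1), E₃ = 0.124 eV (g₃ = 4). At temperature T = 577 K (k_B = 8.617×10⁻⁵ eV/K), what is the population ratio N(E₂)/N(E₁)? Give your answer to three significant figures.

k_BT = 8.617×10⁻⁵ × 577 K = 0.049720 eV.
n₂/n₁ = (g₂/g₁) exp[−(E₂−E₁)/kT] = (1/3) × exp(−(0.0291 eV)/(0.049720 eV)) = (1/3) × exp(-0.58528) = 0.186.

0.186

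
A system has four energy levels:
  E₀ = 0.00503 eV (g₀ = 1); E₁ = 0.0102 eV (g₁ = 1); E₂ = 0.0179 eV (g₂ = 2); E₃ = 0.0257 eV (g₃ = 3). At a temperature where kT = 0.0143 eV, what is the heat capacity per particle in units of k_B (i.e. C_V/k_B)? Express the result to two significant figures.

Eᵢ/kT = 0.3517, 0.7133, 1.252, 1.797.
Z = Σ gᵢe^(−Eᵢ/kT) = 1·e^(−0.3517) + 1·e^(−0.7133) + 2·e^(−1.252) + 3·e^(−1.797) = 0.7035 + 0.4900 + 0.5719 + 0.4974 = 2.263.
⟨E⟩ = 0.01394 eV, ⟨E²⟩ = 0.0002565 eV².
C_V/k_B = (⟨E²⟩ − ⟨E⟩²)/(kT)² = (0.0002565 − 0.0001943)/0.0002045 = 0.30.

0.30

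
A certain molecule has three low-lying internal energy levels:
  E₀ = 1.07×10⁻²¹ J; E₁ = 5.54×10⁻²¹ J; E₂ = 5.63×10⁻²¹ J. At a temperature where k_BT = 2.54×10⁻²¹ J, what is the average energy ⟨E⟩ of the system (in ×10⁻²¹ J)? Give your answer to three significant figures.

2.21 ×10⁻²¹ J

Eᵢ/kT = 0.42126, 2.1811, 2.2165.
Z = Σ e^(−Eᵢ/kT) = e^(−0.42126) + e^(−2.1811) + e^(−2.2165) = 0.65622 + 0.11292 + 0.10899 = 0.87813.
⟨E⟩ = Σ Eᵢ e^(−Eᵢ/kT) / Z = (1.07·0.65622 + 5.54·0.11292 + 5.63·0.10899) / 0.87813 = 2.21 ×10⁻²¹ J.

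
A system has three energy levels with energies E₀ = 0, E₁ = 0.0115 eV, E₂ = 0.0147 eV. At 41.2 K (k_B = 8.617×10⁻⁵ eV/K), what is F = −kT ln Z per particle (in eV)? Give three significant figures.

-0.000190 eV

k_BT = 8.617×10⁻⁵ × 41.2 K = 0.0035502 eV.
Eᵢ/kT = 0, 3.2393, 4.1406.
Z = Σ e^(−Eᵢ/kT) = e^(−0) + e^(−3.2393) + e^(−4.1406) = 1.0000 + 0.039191 + 0.015913 = 1.0551.
F = −kT ln Z = −0.0035502 × ln(1.0551) = −0.0035502 × 0.053636 = -0.000190 eV.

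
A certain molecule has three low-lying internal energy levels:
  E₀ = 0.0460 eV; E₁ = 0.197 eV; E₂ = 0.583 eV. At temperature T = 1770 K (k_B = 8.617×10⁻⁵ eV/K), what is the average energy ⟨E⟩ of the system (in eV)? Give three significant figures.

0.0974 eV

k_BT = 8.617×10⁻⁵ × 1770 K = 0.15252 eV.
Eᵢ/kT = 0.30160, 1.2916, 3.8224.
Z = Σ e^(−Eᵢ/kT) = e^(−0.30160) + e^(−1.2916) + e^(−3.8224) = 0.73963 + 0.27483 + 0.021875 = 1.0363.
⟨E⟩ = Σ Eᵢ e^(−Eᵢ/kT) / Z = (0.0460·0.73963 + 0.197·0.27483 + 0.583·0.021875) / 1.0363 = 0.0974 eV.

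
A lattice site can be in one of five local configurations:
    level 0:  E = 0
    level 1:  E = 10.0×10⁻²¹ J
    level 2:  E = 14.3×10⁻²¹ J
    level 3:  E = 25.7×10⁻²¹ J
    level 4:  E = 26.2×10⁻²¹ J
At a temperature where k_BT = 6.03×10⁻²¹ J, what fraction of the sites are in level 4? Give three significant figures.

Eᵢ/kT = 0, 1.6584, 2.3715, 4.2620, 4.3449.
Z = Σ e^(−Eᵢ/kT) = e^(−0) + e^(−1.6584) + e^(−2.3715) + e^(−4.2620) + e^(−4.3449) = 1.0000 + 0.19044 + 0.093341 + 0.014094 + 0.012973 = 1.3108.
P₄ = e^(−E₄/kT) / Z = 0.012973/1.3108 = 0.00990.

0.00990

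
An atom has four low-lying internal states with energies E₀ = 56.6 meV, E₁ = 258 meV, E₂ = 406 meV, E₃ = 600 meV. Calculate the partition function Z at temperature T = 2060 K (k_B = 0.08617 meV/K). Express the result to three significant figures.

Z = 1.10

k_BT = 0.08617 × 2060 K = 177.51 meV.
Eᵢ/kT = 0.31886, 1.4534, 2.2872, 3.3801.
Z = Σ e^(−Eᵢ/kT) = e^(−0.31886) + e^(−1.4534) + e^(−2.2872) + e^(−3.3801) = 0.72698 + 0.23377 + 0.10155 + 0.034044 = 1.0963.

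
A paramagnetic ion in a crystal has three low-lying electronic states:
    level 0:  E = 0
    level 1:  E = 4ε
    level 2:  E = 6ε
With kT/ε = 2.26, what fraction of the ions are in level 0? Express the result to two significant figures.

Eᵢ/kT = 0, 1.770, 2.655.
Z = Σ e^(−Eᵢ/kT) = e^(−0) + e^(−1.770) + e^(−2.655) = 1.000 + 0.1703 + 0.07030 = 1.241.
P₀ = e^(−E₀/kT) / Z = 1.000/1.241 = 0.81.

0.81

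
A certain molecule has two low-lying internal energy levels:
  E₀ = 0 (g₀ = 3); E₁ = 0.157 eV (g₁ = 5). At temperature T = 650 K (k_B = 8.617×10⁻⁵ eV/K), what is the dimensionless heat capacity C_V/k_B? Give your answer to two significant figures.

k_BT = 8.617×10⁻⁵ × 650 K = 0.05601 eV.
Eᵢ/kT = 0, 2.803.
Z = Σ gᵢe^(−Eᵢ/kT) = 3·e^(−0) + 5·e^(−2.803) = 3.000 + 0.3031 = 3.303.
⟨E⟩ = 0.01441 eV, ⟨E²⟩ = 0.002262 eV².
C_V/k_B = (⟨E²⟩ − ⟨E⟩²)/(kT)² = (0.002262 − 0.0002076)/0.003137 = 0.65.

0.65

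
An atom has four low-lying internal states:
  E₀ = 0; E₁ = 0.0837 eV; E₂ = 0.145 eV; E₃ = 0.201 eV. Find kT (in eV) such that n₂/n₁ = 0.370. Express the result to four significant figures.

0.06165 eV

n₂/n₁ = exp[−(E₂−E₁)/kT] = 0.370.
⇒ (E₂−E₁)/kT = ln(1/0.370) = ln(2.70270) = 0.994251.
kT = 0.0613 eV / 0.994251 = 0.06165 eV.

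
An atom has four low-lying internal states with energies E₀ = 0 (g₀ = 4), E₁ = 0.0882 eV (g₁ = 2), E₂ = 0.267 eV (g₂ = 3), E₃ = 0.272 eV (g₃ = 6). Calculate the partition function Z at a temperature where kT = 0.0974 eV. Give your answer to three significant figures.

Eᵢ/kT = 0, 0.90554, 2.7413, 2.7926.
Z = Σ gᵢe^(−Eᵢ/kT) = 4·e^(−0) + 2·e^(−0.90554) + 3·e^(−2.7413) + 6·e^(−2.7926) = 4.0000 + 0.80865 + 0.19346 + 0.36757 = 5.3697.

Z = 5.37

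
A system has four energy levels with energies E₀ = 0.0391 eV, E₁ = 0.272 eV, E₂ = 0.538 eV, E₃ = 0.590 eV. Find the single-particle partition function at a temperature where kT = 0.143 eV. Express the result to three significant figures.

Eᵢ/kT = 0.27343, 1.9021, 3.7622, 4.1259.
Z = Σ e^(−Eᵢ/kT) = e^(−0.27343) + e^(−1.9021) + e^(−3.7622) + e^(−4.1259) = 0.76077 + 0.14925 + 0.023233 + 0.016149 = 0.94940.

Z = 0.949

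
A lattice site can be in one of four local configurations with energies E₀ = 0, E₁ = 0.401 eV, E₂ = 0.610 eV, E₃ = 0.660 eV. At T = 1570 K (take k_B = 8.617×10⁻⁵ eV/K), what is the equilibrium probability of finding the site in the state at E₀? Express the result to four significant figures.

k_BT = 8.617×10⁻⁵ × 1570 K = 0.135287 eV.
Eᵢ/kT = 0, 2.96407, 4.50893, 4.87852.
Z = Σ e^(−Eᵢ/kT) = e^(−0) + e^(−2.96407) + e^(−4.50893) + e^(−4.87852) = 1.00000 + 0.0516084 + 0.0110102 + 0.00760827 = 1.07023.
P₀ = e^(−E₀/kT) / Z = 1.00000/1.07023 = 0.9344.

0.9344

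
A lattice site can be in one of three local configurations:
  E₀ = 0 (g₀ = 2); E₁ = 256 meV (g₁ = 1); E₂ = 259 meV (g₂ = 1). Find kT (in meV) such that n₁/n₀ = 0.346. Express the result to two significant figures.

n₁/n₀ = (g₁/g₀) exp[−(E₁−E₀)/kT] = 0.346.
⇒ (E₁−E₀)/kT = ln((1/2)/0.346) = ln(1.445) = 0.3681.
kT = 256 meV / 0.3681 = 700 meV.

700 meV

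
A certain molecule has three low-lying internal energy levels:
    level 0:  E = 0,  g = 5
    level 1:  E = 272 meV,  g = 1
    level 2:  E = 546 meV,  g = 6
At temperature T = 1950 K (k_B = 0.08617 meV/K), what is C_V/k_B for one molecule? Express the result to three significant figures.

0.509

k_BT = 0.08617 × 1950 K = 168.03 meV.
Eᵢ/kT = 0, 1.6188, 3.2494.
Z = Σ gᵢe^(−Eᵢ/kT) = 5·e^(−0) + 1·e^(−1.6188) + 6·e^(−3.2494) = 5.0000 + 0.19814 + 0.23278 = 5.4309.
⟨E⟩ = 33.326 meV, ⟨E²⟩ = 15477 meV².
C_V/k_B = (⟨E²⟩ − ⟨E⟩²)/(kT)² = (15477 − 1110.6)/28234 = 0.509.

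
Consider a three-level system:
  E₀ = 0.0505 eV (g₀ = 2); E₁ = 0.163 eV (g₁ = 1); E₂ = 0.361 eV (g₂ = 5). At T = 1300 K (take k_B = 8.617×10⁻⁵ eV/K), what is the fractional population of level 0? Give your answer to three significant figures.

0.747

k_BT = 8.617×10⁻⁵ × 1300 K = 0.11202 eV.
Eᵢ/kT = 0.45081, 1.4551, 3.2226.
Z = Σ gᵢe^(−Eᵢ/kT) = 2·e^(−0.45081) + 1·e^(−1.4551) + 5·e^(−3.2226) = 1.2742 + 0.23338 + 0.19926 = 1.7068.
P₀ = g₀ e^(−E₀/kT) / Z = 1.2742/1.7068 = 0.747.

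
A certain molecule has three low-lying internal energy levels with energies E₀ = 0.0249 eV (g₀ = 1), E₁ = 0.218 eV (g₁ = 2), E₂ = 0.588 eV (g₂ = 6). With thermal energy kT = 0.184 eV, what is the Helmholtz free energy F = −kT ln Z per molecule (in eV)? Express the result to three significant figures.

Eᵢ/kT = 0.13533, 1.1848, 3.1957.
Z = Σ gᵢe^(−Eᵢ/kT) = 1·e^(−0.13533) + 2·e^(−1.1848) + 6·e^(−3.1957) = 0.87343 + 0.61161 + 0.24563 = 1.7307.
F = −kT ln Z = −0.184 × ln(1.7307) = −0.184 × 0.54853 = -0.101 eV.

-0.101 eV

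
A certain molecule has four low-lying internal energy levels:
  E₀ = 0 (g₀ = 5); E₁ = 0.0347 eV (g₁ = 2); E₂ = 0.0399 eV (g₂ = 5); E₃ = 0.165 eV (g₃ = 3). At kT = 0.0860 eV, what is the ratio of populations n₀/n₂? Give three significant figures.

n₀/n₂ = (g₀/g₂) exp[−(E₀−E₂)/kT] = (5/5) × exp(−(-0.0399 eV)/(0.0860 eV)) = (5/5) × exp(0.46395) = 1.59.

1.59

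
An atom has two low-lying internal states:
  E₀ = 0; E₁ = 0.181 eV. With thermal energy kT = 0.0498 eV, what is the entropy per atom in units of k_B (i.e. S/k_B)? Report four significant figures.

Eᵢ/kT = 0, 3.63454.
Z = Σ e^(−Eᵢ/kT) = e^(−0) + e^(−3.63454) = 1.00000 + 0.0263961 = 1.02640.
⟨E⟩ = Σ EᵢPᵢ = 0.00465481 eV.
S/k_B = ln Z + ⟨E⟩/kT = ln(1.02640) + 0.00465481/0.0498 = 0.0260575 + 0.0934701 = 0.1195.

0.1195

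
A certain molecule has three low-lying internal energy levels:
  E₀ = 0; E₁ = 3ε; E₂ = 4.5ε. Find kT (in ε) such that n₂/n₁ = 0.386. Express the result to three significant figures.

n₂/n₁ = exp[−(E₂−E₁)/kT] = 0.386.
⇒ (E₂−E₁)/kT = ln(1/0.386) = ln(2.5907) = 0.95193.
kT = 1.5ε / 0.95193 = 1.58 ε.

1.58 ε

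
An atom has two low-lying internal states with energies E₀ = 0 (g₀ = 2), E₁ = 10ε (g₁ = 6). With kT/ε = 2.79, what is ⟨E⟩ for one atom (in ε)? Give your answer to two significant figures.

Eᵢ/kT = 0, 3.584.
Z = Σ gᵢe^(−Eᵢ/kT) = 2·e^(−0) + 6·e^(−3.584) = 2.000 + 0.1666 = 2.167.
⟨E⟩ = Σ Eᵢ gᵢe^(−Eᵢ/kT) / Z = (0·2.000 + 10·0.1666) / 2.167 = 0.77 ε.

0.77 ε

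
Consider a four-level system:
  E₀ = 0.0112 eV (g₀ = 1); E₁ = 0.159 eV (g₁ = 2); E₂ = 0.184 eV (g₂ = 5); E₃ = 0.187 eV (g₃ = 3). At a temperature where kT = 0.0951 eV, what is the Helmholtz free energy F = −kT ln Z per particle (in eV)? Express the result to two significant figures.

Eᵢ/kT = 0.1178, 1.672, 1.935, 1.966.
Z = Σ gᵢe^(−Eᵢ/kT) = 1·e^(−0.1178) + 2·e^(−1.672) + 5·e^(−1.935) + 3·e^(−1.966) = 0.8889 + 0.3757 + 0.7221 + 0.4200 = 2.407.
F = −kT ln Z = −0.0951 × ln(2.407) = −0.0951 × 0.8784 = -0.084 eV.

-0.084 eV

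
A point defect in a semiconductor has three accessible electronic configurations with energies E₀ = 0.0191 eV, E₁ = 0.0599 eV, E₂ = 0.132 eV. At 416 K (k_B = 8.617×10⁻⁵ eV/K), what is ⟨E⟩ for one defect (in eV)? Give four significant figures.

k_BT = 8.617×10⁻⁵ × 416 K = 0.0358467 eV.
Eᵢ/kT = 0.532824, 1.67100, 3.68235.
Z = Σ e^(−Eᵢ/kT) = e^(−0.532824) + e^(−1.67100) + e^(−3.68235) = 0.586945 + 0.188059 + 0.0251638 = 0.800168.
⟨E⟩ = Σ Eᵢ e^(−Eᵢ/kT) / Z = (0.0191·0.586945 + 0.0599·0.188059 + 0.132·0.0251638) / 0.800168 = 0.03224 eV.

0.03224 eV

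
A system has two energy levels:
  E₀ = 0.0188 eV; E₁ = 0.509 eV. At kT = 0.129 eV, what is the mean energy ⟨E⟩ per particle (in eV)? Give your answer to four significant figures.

Eᵢ/kT = 0.145736, 3.94574.
Z = Σ e^(−Eᵢ/kT) = e^(−0.145736) + e^(−3.94574) = 0.864386 + 0.0193369 = 0.883723.
⟨E⟩ = Σ Eᵢ e^(−Eᵢ/kT) / Z = (0.0188·0.864386 + 0.509·0.0193369) / 0.883723 = 0.02953 eV.

0.02953 eV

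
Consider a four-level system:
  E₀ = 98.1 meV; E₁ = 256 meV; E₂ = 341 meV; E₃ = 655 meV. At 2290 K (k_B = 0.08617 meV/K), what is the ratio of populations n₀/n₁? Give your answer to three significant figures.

k_BT = 0.08617 × 2290 K = 197.33 meV.
n₀/n₁ = exp[−(E₀−E₁)/kT] = exp(−(-157.9 meV)/(197.33 meV)) = exp(0.80018) = 2.23.

2.23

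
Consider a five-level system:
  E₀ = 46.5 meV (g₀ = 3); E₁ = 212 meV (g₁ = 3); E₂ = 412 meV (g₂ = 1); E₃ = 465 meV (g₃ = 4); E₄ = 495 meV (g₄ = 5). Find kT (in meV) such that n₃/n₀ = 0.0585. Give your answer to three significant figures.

134 meV

n₃/n₀ = (g₃/g₀) exp[−(E₃−E₀)/kT] = 0.0585.
⇒ (E₃−E₀)/kT = ln((4/3)/0.0585) = ln(22.792) = 3.1264.
kT = 418.5 meV / 3.1264 = 134 meV.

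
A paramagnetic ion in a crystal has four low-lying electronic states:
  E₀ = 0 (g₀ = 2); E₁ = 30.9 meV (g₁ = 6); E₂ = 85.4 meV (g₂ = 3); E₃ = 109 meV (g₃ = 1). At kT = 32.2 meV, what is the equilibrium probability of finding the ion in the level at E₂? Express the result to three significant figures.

Eᵢ/kT = 0, 0.95963, 2.6522, 3.3851.
Z = Σ gᵢe^(−Eᵢ/kT) = 2·e^(−0) + 6·e^(−0.95963) + 3·e^(−2.6522) + 1·e^(−3.3851) = 2.0000 + 2.2982 + 0.21149 + 0.033874 = 4.5436.
P₂ = g₂ e^(−E₂/kT) / Z = 0.21149/4.5436 = 0.0465.

0.0465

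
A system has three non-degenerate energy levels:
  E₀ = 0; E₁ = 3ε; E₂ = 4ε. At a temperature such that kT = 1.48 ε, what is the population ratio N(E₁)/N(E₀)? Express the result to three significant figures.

n₁/n₀ = exp[−(E₁−E₀)/kT] = exp(−(3ε)/(1.48ε)) = exp(-2.0270) = 0.132.

0.132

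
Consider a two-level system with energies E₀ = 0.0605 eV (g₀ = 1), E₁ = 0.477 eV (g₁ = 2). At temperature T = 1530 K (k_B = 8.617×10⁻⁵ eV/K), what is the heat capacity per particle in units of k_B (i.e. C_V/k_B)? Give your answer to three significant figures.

0.720

k_BT = 8.617×10⁻⁵ × 1530 K = 0.13184 eV.
Eᵢ/kT = 0.45889, 3.6180.
Z = Σ gᵢe^(−Eᵢ/kT) = 1·e^(−0.45889) + 2·e^(−3.6180) = 0.63198 + 0.053673 = 0.68565.
⟨E⟩ = 0.093104 eV, ⟨E²⟩ = 0.021185 eV².
C_V/k_B = (⟨E²⟩ − ⟨E⟩²)/(kT)² = (0.021185 − 0.0086684)/0.017382 = 0.720.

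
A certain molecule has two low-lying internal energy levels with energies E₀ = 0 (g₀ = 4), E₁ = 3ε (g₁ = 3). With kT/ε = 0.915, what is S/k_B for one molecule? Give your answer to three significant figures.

1.50

Eᵢ/kT = 0, 3.2787.
Z = Σ gᵢe^(−Eᵢ/kT) = 4·e^(−0) + 3·e^(−3.2787) = 4.0000 + 0.11303 = 4.1130.
⟨E⟩ = Σ EᵢPᵢ = 0.082443 ε.
S/k_B = ln Z + ⟨E⟩/kT = ln(4.1130) + 0.082443/0.915 = 1.4142 + 0.090102 = 1.50.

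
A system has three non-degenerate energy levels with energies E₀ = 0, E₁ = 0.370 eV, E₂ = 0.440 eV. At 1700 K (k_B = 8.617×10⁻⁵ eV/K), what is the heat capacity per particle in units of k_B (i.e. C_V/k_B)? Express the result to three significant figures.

k_BT = 8.617×10⁻⁵ × 1700 K = 0.14649 eV.
Eᵢ/kT = 0, 2.5258, 3.0036.
Z = Σ e^(−Eᵢ/kT) = e^(−0) + e^(−2.5258) + e^(−3.0036) = 1.0000 + 0.079994 + 0.049608 = 1.1296.
⟨E⟩ = 0.045525 eV, ⟨E²⟩ = 0.018197 eV².
C_V/k_B = (⟨E²⟩ − ⟨E⟩²)/(kT)² = (0.018197 − 0.0020725)/0.021459 = 0.751.

0.751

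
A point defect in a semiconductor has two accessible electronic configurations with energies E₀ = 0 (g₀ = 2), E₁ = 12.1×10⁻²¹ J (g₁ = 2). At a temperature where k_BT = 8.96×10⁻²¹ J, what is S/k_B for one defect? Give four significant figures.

1.201

Eᵢ/kT = 0, 1.35045.
Z = Σ gᵢe^(−Eᵢ/kT) = 2·e^(−0) + 2·e^(−1.35045) = 2.00000 + 0.518247 = 2.51825.
⟨E⟩ = Σ EᵢPᵢ = 2.49014 ×10⁻²¹ J.
S/k_B = ln Z + ⟨E⟩/kT = ln(2.51825) + 2.49014/8.96 = 0.923564 + 0.277917 = 1.201.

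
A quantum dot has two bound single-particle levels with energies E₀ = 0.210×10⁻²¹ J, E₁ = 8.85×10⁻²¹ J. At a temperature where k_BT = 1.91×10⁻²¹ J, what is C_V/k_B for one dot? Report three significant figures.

0.217

Eᵢ/kT = 0.10995, 4.6335.
Z = Σ e^(−Eᵢ/kT) = e^(−0.10995) + e^(−4.6335) = 0.89588 + 0.0097207 = 0.90560.
⟨E⟩ = 0.30274, ⟨E²⟩ = 0.88434.
C_V/k_B = (⟨E²⟩ − ⟨E⟩²)/(kT)² = (0.88434 − 0.091652)/3.6481 = 0.217.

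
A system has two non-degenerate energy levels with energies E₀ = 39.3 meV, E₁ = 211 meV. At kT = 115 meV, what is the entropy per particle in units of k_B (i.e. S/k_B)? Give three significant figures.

Eᵢ/kT = 0.34174, 1.8348.
Z = Σ e^(−Eᵢ/kT) = e^(−0.34174) + e^(−1.8348) = 0.71053 + 0.15965 = 0.87018.
⟨E⟩ = Σ EᵢPᵢ = 70.801 meV.
S/k_B = ln Z + ⟨E⟩/kT = ln(0.87018) + 70.801/115 = -0.13906 + 0.61566 = 0.477.

0.477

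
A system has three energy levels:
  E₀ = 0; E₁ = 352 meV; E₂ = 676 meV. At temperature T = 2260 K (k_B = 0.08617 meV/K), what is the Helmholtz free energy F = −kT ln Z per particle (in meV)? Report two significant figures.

-35 meV

k_BT = 0.08617 × 2260 K = 194.7 meV.
Eᵢ/kT = 0, 1.808, 3.472.
Z = Σ e^(−Eᵢ/kT) = e^(−0) + e^(−1.808) + e^(−3.472) = 1.000 + 0.1640 + 0.03105 = 1.195.
F = −kT ln Z = −194.7 × ln(1.195) = −194.7 × 0.1781 = -35 meV.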